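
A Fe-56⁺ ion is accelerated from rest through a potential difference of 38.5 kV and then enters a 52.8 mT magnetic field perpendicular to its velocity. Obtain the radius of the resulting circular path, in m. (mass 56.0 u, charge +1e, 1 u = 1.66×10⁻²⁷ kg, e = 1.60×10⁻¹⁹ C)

The kinetic energy gained is K = qV = (1×1.60×10^-19)(3.85×10^4) = 6.16×10^-15 J.
v = √(2K/m) = 3.64×10^5 m/s.
r = mv/(qB) = (9.30×10^-26)(3.64×10^5) / [(1×1.60×10^-19)(0.0528)] = 4.01 m.

r ≈ 4.01 m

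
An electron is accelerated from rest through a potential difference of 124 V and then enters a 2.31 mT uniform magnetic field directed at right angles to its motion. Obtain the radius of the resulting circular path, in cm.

The kinetic energy gained is K = qV = (1×1.60×10^-19)(124) = 1.98×10^-17 J.
v = √(2K/m) = 6.60×10^6 m/s.
r = mv/(qB) = (9.11×10^-31)(6.60×10^6) / [(1×1.60×10^-19)(2.31×10^-3)] = 0.0163 m.

r ≈ 1.63 cm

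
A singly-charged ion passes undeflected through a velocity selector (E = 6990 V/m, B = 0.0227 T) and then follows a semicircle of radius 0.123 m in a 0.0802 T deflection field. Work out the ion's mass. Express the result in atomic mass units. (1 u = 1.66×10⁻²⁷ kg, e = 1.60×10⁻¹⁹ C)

v = E/B₁ = 3.08×10^5 m/s.
From r = mv/(qB₂), m = qB₂r/v = (1×1.60×10^-19)(0.0802)(0.123) / (3.08×10^5) = 5.13×10^-27 kg.
In atomic mass units: m = 5.13×10^-27 / 1.66×10^-27 = 3.09 u.

m ≈ 3.09 u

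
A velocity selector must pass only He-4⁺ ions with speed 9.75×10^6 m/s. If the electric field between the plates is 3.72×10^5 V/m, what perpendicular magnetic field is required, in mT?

qE = qvB ⇒ B = E/v = (3.72×10^5) / (9.75×10^6) = 0.0382 T.

B ≈ 38.2 mT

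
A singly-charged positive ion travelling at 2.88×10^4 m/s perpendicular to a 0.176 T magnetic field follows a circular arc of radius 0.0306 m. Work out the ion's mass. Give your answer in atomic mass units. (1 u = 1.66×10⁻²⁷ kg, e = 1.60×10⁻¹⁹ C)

m ≈ 18.0 u

qvB = mv²/r ⇒ m = qBr/v.
m = (1×1.60×10^-19)(0.176)(0.0306) / (2.88×10^4) = 2.99×10^-26 kg = 18.0 u.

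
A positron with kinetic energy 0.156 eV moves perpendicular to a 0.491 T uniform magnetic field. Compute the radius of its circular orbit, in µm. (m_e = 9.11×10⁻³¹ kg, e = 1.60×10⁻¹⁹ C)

r ≈ 2.71 µm

Convert the energy: K = 0.156 eV = 2.50×10^-20 J.
v = √(2K/m) = √(2·2.50×10^-20/9.11×10^-31) = 2.34×10^5 m/s.
r = mv/(qB) = (9.11×10^-31)(2.34×10^5) / [(1×1.60×10^-19)(0.491)] = 2.71×10^-6 m.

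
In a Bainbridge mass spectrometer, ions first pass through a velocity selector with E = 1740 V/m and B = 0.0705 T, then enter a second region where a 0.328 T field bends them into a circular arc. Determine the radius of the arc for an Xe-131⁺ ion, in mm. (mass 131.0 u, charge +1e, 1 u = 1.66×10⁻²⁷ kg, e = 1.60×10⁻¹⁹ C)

r ≈ 102 mm

The selector passes v = E/B = 1740/0.0705 = 2.47×10^4 m/s.
In the deflection region, r = mv/(qB₂) = (2.17×10^-25)(2.47×10^4) / [(1×1.60×10^-19)(0.328)] = 0.102 m.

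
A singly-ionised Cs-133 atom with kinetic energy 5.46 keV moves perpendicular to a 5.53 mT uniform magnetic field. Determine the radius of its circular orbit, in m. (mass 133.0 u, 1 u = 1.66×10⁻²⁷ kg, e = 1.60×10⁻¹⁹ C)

Convert the energy: K = 5.46 keV = 8.74×10^-16 J.
v = √(2K/m) = √(2·8.74×10^-16/2.21×10^-25) = 8.90×10^4 m/s.
r = mv/(qB) = (2.21×10^-25)(8.90×10^4) / [(1×1.60×10^-19)(5.53×10^-3)] = 22.2 m.

r ≈ 22.2 m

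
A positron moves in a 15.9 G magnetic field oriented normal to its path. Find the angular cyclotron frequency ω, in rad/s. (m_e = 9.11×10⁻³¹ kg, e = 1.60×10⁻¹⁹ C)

ω ≈ 2.79×10^8 rad/s

ω = qB/m = (1×1.60×10^-19)(1.59×10^-3) / (9.11×10^-31) = 2.79×10^8 rad/s.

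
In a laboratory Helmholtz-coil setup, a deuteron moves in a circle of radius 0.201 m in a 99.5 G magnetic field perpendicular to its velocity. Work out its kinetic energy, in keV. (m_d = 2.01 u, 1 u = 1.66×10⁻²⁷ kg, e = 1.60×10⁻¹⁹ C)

K ≈ 0.0959 keV

v = qBr/m = (1×1.60×10^-19)(9.95×10^-3)(0.201) / (3.34×10^-27) = 9.59×10^4 m/s.
K = ½mv² = 0.5·(3.34×10^-27)·(9.59×10^4)² = 1.53×10^-17 J = 0.0959 keV.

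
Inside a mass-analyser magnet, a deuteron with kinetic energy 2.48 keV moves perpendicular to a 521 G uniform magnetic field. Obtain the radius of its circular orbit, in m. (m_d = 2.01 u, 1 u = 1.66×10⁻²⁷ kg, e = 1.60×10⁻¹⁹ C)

Convert the energy: K = 2.48 keV = 3.97×10^-16 J.
v = √(2K/m) = √(2·3.97×10^-16/3.34×10^-27) = 4.88×10^5 m/s.
r = mv/(qB) = (3.34×10^-27)(4.88×10^5) / [(1×1.60×10^-19)(0.0521)] = 0.195 m.

r ≈ 0.195 m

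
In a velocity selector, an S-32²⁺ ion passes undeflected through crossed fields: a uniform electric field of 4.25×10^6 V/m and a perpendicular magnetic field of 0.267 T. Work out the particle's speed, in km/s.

For zero net force, qE = qvB, so v = E/B.
v = (4.25×10^6) / (0.267) = 1.59×10^7 m/s.

v ≈ 15900 km/s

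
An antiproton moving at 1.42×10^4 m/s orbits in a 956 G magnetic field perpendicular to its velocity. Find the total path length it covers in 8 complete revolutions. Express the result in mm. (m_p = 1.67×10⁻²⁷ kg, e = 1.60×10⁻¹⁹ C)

r = mv/(qB) = 1.55×10^-3 m, so one revolution covers 2πr = 9.74×10^-3 m.
In 8 revolutions: L = 8·2πr = 0.0779 m.

L ≈ 77.9 mm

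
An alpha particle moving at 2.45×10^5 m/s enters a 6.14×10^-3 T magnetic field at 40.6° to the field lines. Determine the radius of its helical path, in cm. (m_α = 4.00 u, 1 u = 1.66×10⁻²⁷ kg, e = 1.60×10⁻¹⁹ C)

Only the perpendicular component v⊥ = v sin40.6° = 1.59×10^5 m/s is bent by the field.
r = m v⊥ /(qB) = (6.64×10^-27)(1.59×10^5) / [(2×1.60×10^-19)(6.14×10^-3)] = 0.539 m.

r ≈ 53.9 cm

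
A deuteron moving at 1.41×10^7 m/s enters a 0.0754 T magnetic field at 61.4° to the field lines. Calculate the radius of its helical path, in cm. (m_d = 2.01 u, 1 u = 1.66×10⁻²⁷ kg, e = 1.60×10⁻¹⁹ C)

r ≈ 342 cm

Only the perpendicular component v⊥ = v sin61.4° = 1.24×10^7 m/s is bent by the field.
r = m v⊥ /(qB) = (3.34×10^-27)(1.24×10^7) / [(1×1.60×10^-19)(0.0754)] = 3.42 m.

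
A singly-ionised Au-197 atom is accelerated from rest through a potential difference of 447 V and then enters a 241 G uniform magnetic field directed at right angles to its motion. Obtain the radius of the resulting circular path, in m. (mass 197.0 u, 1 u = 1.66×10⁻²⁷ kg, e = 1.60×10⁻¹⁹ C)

r ≈ 1.77 m

The kinetic energy gained is K = qV = (1×1.60×10^-19)(447) = 7.15×10^-17 J.
v = √(2K/m) = 2.09×10^4 m/s.
r = mv/(qB) = (3.27×10^-25)(2.09×10^4) / [(1×1.60×10^-19)(0.0241)] = 1.77 m.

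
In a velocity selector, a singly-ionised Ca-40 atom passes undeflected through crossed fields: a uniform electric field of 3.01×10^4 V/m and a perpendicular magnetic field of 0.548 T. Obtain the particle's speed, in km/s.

For zero net force, qE = qvB, so v = E/B.
v = (3.01×10^4) / (0.548) = 5.49×10^4 m/s.

v ≈ 54.9 km/s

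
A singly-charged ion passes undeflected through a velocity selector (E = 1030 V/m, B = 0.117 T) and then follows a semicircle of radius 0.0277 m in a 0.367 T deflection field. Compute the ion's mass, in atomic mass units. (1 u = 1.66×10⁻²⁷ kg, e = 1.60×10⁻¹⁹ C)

m ≈ 111 u

v = E/B₁ = 8800 m/s.
From r = mv/(qB₂), m = qB₂r/v = (1×1.60×10^-19)(0.367)(0.0277) / (8800) = 1.85×10^-25 kg.
In atomic mass units: m = 1.85×10^-25 / 1.66×10^-27 = 111 u.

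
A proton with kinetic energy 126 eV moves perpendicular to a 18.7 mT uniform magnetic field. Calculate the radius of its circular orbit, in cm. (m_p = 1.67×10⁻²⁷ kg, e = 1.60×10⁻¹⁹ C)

r ≈ 8.67 cm

Convert the energy: K = 126 eV = 2.02×10^-17 J.
v = √(2K/m) = √(2·2.02×10^-17/1.67×10^-27) = 1.55×10^5 m/s.
r = mv/(qB) = (1.67×10^-27)(1.55×10^5) / [(1×1.60×10^-19)(0.0187)] = 0.0867 m.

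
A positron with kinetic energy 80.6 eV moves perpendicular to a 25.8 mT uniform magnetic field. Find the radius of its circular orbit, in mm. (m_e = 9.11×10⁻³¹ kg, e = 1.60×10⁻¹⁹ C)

r ≈ 1.17 mm

Convert the energy: K = 80.6 eV = 1.29×10^-17 J.
v = √(2K/m) = √(2·1.29×10^-17/9.11×10^-31) = 5.32×10^6 m/s.
r = mv/(qB) = (9.11×10^-31)(5.32×10^6) / [(1×1.60×10^-19)(0.0258)] = 1.17×10^-3 m.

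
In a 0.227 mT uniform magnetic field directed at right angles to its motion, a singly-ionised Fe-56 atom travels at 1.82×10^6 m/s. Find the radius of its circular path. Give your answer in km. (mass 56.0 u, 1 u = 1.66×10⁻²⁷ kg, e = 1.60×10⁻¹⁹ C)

The magnetic force provides the centripetal force: qvB = mv²/r, so r = mv/(qB).
r = (9.30×10^-26 kg)(1.82×10^6 m/s) / [(1×1.60×10^-19 C)(2.27×10^-4 T)] = 4660 m.

r ≈ 4.66 km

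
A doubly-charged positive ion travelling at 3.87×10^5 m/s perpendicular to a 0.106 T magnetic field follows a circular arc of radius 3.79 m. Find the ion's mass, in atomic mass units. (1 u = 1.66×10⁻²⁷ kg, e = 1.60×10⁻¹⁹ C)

m ≈ 200 u

qvB = mv²/r ⇒ m = qBr/v.
m = (2×1.60×10^-19)(0.106)(3.79) / (3.87×10^5) = 3.32×10^-25 kg = 200 u.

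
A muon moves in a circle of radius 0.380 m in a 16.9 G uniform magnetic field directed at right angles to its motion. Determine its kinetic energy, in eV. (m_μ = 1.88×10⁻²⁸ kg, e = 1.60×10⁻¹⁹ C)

K ≈ 175 eV

v = qBr/m = (1×1.60×10^-19)(1.69×10^-3)(0.380) / (1.88×10^-28) = 5.47×10^5 m/s.
K = ½mv² = 0.5·(1.88×10^-28)·(5.47×10^5)² = 2.81×10^-17 J = 175 eV.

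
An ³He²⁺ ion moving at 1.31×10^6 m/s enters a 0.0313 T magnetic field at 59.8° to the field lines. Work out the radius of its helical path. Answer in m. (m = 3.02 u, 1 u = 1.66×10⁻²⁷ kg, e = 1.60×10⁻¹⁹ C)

r ≈ 0.567 m

Only the perpendicular component v⊥ = v sin59.8° = 1.13×10^6 m/s is bent by the field.
r = m v⊥ /(qB) = (5.01×10^-27)(1.13×10^6) / [(2×1.60×10^-19)(0.0313)] = 0.567 m.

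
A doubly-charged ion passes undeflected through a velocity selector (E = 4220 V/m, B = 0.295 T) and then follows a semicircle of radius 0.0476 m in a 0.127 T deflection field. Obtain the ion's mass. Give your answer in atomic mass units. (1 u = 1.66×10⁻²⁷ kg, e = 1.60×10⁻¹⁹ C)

v = E/B₁ = 1.43×10^4 m/s.
From r = mv/(qB₂), m = qB₂r/v = (2×1.60×10^-19)(0.127)(0.0476) / (1.43×10^4) = 1.35×10^-25 kg.
In atomic mass units: m = 1.35×10^-25 / 1.66×10^-27 = 81.5 u.

m ≈ 81.5 u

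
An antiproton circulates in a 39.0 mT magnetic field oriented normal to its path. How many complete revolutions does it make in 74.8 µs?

T = 2πm/(qB) = 2π(1.67×10^-27) / [(1×1.60×10^-19)(0.0390)] = 1.6816×10^-6 s.
N = t/T = 7.48×10^-5 / 1.6816×10^-6 ≈ 44.48, so 44 complete revolutions.

N = 44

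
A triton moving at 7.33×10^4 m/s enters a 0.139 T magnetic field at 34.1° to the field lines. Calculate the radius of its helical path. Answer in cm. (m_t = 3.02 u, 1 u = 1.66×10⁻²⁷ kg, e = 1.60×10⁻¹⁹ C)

r ≈ 0.926 cm

Only the perpendicular component v⊥ = v sin34.1° = 4.11×10^4 m/s is bent by the field.
r = m v⊥ /(qB) = (5.01×10^-27)(4.11×10^4) / [(1×1.60×10^-19)(0.139)] = 9.26×10^-3 m.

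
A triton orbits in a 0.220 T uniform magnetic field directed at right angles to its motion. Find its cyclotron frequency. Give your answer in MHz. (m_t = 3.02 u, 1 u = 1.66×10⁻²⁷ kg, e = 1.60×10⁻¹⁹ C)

f ≈ 1.12 MHz

f = qB/(2πm) = (1×1.60×10^-19)(0.220) / [2π(5.01×10^-27)] = 1.12×10^6 Hz.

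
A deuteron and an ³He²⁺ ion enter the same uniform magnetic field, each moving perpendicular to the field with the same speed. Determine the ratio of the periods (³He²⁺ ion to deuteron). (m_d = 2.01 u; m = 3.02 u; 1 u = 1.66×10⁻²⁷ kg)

T = 2πm/(qB) is independent of speed, so T₂/T₁ = (m₂/q₂)/(m₁/q₁).
T_{³He²⁺ ion}/T_{deuteron} = (5.01×10^-27/2e) / (3.34×10^-27/1e) = 0.751.

ratio ≈ 0.751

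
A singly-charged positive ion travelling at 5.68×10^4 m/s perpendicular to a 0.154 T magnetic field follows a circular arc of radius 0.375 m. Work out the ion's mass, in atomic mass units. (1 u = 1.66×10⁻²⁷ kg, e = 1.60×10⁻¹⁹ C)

qvB = mv²/r ⇒ m = qBr/v.
m = (1×1.60×10^-19)(0.154)(0.375) / (5.68×10^4) = 1.63×10^-25 kg = 98.0 u.

m ≈ 98.0 u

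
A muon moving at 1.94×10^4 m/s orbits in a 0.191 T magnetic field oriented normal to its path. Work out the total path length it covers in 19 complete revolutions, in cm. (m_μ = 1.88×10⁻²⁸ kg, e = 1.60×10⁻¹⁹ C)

r = mv/(qB) = 1.19×10^-4 m, so one revolution covers 2πr = 7.50×10^-4 m.
In 19 revolutions: L = 19·2πr = 0.0142 m.

L ≈ 1.42 cm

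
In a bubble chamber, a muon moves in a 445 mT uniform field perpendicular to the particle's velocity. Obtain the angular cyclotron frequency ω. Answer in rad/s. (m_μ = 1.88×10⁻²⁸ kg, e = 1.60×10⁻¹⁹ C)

ω ≈ 3.79×10^8 rad/s

ω = qB/m = (1×1.60×10^-19)(0.445) / (1.88×10^-28) = 3.79×10^8 rad/s.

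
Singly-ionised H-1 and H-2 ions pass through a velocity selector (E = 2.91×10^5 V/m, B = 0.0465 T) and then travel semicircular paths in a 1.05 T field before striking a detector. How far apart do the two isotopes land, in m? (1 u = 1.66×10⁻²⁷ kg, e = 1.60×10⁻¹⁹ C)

Both emerge at v = E/B₁ = 6.26×10^6 m/s.
r = mv/(qB₂), so r₁ = 0.06184 m and r₂ = 0.1237 m, giving Δr = 0.0618 m.
After a semicircle each ion lands a diameter 2r from the entry slit, so the separation is 2Δr = 0.124 m.

Δd ≈ 0.124 m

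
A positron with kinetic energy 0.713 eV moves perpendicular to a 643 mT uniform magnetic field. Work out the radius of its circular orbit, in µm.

Convert the energy: K = 0.713 eV = 1.14×10^-19 J.
v = √(2K/m) = √(2·1.14×10^-19/9.11×10^-31) = 5.00×10^5 m/s.
r = mv/(qB) = (9.11×10^-31)(5.00×10^5) / [(1×1.60×10^-19)(0.643)] = 4.43×10^-6 m.

r ≈ 4.43 µm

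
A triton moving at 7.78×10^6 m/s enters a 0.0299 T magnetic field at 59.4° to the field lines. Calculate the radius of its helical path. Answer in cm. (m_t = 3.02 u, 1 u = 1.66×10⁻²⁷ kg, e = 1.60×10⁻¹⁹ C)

Only the perpendicular component v⊥ = v sin59.4° = 6.70×10^6 m/s is bent by the field.
r = m v⊥ /(qB) = (5.01×10^-27)(6.70×10^6) / [(1×1.60×10^-19)(0.0299)] = 7.02 m.

r ≈ 702 cm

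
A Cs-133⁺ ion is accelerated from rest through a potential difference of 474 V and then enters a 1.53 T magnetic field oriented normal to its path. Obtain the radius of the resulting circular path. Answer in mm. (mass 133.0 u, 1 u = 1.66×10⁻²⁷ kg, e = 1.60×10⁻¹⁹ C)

r ≈ 23.6 mm

The kinetic energy gained is K = qV = (1×1.60×10^-19)(474) = 7.58×10^-17 J.
v = √(2K/m) = 2.62×10^4 m/s.
r = mv/(qB) = (2.21×10^-25)(2.62×10^4) / [(1×1.60×10^-19)(1.53)] = 0.0236 m.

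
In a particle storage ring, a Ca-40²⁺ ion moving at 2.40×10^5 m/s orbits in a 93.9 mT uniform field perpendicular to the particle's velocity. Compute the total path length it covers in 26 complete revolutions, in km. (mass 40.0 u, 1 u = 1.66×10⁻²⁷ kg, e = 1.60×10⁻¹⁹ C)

r = mv/(qB) = 0.530 m, so one revolution covers 2πr = 3.33 m.
In 26 revolutions: L = 26·2πr = 86.6 m.

L ≈ 0.0866 km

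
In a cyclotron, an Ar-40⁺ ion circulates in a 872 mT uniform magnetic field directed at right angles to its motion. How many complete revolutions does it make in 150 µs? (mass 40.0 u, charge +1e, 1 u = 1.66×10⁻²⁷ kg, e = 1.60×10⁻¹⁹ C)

T = 2πm/(qB) = 2π(6.64×10^-26) / [(1×1.60×10^-19)(0.872)] = 2.9903×10^-6 s.
N = t/T = 1.50×10^-4 / 2.9903×10^-6 ≈ 50.16, so 50 complete revolutions.

N = 50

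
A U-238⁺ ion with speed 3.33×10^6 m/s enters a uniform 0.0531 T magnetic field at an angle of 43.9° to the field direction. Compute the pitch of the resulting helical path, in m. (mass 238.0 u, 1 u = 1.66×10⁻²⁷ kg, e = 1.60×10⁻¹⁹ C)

pitch ≈ 701 m

The velocity component along B is v∥ = v cos43.9° = 2.40×10^6 m/s.
The cyclotron period T = 2πm/(qB) = 2.92×10^-4 s is set by m, q, B alone.
Pitch = v∥·T = (2.40×10^6)(2.92×10^-4) = 701 m.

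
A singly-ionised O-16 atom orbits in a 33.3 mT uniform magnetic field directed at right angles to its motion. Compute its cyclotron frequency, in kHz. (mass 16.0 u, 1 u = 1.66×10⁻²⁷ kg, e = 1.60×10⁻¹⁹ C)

f = qB/(2πm) = (1×1.60×10^-19)(0.0333) / [2π(2.66×10^-26)] = 3.19×10^4 Hz.

f ≈ 31.9 kHz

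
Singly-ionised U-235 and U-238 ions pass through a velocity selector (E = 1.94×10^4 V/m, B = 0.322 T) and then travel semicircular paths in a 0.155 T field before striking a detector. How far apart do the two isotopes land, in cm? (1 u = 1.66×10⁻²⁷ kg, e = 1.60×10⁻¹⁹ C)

Δd ≈ 2.42 cm

Both emerge at v = E/B₁ = 6.02×10^4 m/s.
r = mv/(qB₂), so r₁ = 0.9477 m and r₂ = 0.9598 m, giving Δr = 0.0121 m.
After a semicircle each ion lands a diameter 2r from the entry slit, so the separation is 2Δr = 0.0242 m.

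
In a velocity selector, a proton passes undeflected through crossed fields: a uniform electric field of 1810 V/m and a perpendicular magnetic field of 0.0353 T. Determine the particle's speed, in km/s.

v ≈ 51.3 km/s

For zero net force, qE = qvB, so v = E/B.
v = (1810) / (0.0353) = 5.13×10^4 m/s.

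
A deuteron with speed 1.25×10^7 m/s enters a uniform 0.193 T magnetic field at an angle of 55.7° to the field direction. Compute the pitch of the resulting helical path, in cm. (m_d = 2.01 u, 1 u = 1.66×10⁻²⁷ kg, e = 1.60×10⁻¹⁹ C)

The velocity component along B is v∥ = v cos55.7° = 7.04×10^6 m/s.
The cyclotron period T = 2πm/(qB) = 6.79×10^-7 s is set by m, q, B alone.
Pitch = v∥·T = (7.04×10^6)(6.79×10^-7) = 4.78 m.

pitch ≈ 478 cm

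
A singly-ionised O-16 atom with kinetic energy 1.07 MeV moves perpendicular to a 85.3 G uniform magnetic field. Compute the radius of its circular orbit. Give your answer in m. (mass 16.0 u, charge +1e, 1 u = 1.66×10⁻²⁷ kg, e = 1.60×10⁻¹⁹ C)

r ≈ 69.9 m

Convert the energy: K = 1.07 MeV = 1.71×10^-13 J.
v = √(2K/m) = √(2·1.71×10^-13/2.66×10^-26) = 3.59×10^6 m/s.
r = mv/(qB) = (2.66×10^-26)(3.59×10^6) / [(1×1.60×10^-19)(8.53×10^-3)] = 69.9 m.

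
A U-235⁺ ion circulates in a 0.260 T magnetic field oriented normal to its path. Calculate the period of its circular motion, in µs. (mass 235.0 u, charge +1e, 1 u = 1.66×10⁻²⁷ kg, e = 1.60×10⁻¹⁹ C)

T ≈ 58.9 µs

The cyclotron period is independent of speed: T = 2πm/(qB).
T = 2π(3.90×10^-25) / [(1×1.60×10^-19)(0.260)] = 5.89×10^-5 s.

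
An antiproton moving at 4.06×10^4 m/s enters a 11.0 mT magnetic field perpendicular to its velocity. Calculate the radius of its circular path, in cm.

The magnetic force provides the centripetal force: qvB = mv²/r, so r = mv/(qB).
r = (1.67×10^-27 kg)(4.06×10^4 m/s) / [(1×1.60×10^-19 C)(0.0110 T)] = 0.0385 m.

r ≈ 3.85 cm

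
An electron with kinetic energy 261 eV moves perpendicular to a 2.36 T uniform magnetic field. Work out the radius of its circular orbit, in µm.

r ≈ 23.1 µm

Convert the energy: K = 261 eV = 4.18×10^-17 J.
v = √(2K/m) = √(2·4.18×10^-17/9.11×10^-31) = 9.57×10^6 m/s.
r = mv/(qB) = (9.11×10^-31)(9.57×10^6) / [(1×1.60×10^-19)(2.36)] = 2.31×10^-5 m.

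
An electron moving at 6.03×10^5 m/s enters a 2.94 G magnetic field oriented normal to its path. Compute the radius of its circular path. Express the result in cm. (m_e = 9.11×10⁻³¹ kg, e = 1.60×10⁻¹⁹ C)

The magnetic force provides the centripetal force: qvB = mv²/r, so r = mv/(qB).
r = (9.11×10^-31 kg)(6.03×10^5 m/s) / [(1×1.60×10^-19 C)(2.94×10^-4 T)] = 0.0117 m.

r ≈ 1.17 cm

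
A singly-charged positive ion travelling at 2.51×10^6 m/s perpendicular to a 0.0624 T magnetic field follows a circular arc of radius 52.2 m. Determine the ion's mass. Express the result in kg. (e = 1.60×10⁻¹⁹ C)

m ≈ 2.08×10^-25 kg

qvB = mv²/r ⇒ m = qBr/v.
m = (1×1.60×10^-19)(0.0624)(52.2) / (2.51×10^6) = 2.08×10^-25 kg.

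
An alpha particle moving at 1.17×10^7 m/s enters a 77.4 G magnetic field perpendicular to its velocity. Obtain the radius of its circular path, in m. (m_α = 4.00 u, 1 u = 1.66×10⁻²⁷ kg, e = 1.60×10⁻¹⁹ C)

r ≈ 31.4 m

The magnetic force provides the centripetal force: qvB = mv²/r, so r = mv/(qB).
r = (6.64×10^-27 kg)(1.17×10^7 m/s) / [(2×1.60×10^-19 C)(7.74×10^-3 T)] = 31.4 m.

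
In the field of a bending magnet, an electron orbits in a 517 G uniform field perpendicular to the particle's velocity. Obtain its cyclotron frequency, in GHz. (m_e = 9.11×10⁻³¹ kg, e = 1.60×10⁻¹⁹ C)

f = qB/(2πm) = (1×1.60×10^-19)(0.0517) / [2π(9.11×10^-31)] = 1.45×10^9 Hz.

f ≈ 1.45 GHz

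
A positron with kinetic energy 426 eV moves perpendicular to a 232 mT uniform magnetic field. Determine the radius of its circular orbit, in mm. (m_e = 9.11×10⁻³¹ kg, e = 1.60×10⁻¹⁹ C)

r ≈ 0.300 mm

Convert the energy: K = 426 eV = 6.82×10^-17 J.
v = √(2K/m) = √(2·6.82×10^-17/9.11×10^-31) = 1.22×10^7 m/s.
r = mv/(qB) = (9.11×10^-31)(1.22×10^7) / [(1×1.60×10^-19)(0.232)] = 3.00×10^-4 m.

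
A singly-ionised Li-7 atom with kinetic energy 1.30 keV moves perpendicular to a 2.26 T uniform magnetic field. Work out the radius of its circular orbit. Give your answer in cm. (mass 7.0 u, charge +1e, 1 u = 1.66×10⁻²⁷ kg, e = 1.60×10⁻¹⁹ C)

r ≈ 0.608 cm

Convert the energy: K = 1.30 keV = 2.08×10^-16 J.
v = √(2K/m) = √(2·2.08×10^-16/1.16×10^-26) = 1.89×10^5 m/s.
r = mv/(qB) = (1.16×10^-26)(1.89×10^5) / [(1×1.60×10^-19)(2.26)] = 6.08×10^-3 m.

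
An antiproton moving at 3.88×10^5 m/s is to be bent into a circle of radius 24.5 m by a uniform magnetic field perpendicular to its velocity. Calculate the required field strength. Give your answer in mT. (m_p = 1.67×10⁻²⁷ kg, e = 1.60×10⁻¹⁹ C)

B ≈ 0.165 mT

qvB = mv²/r gives B = mv/(qr).
B = (1.67×10^-27)(3.88×10^5) / [(1×1.60×10^-19)(24.5)] = 1.65×10^-4 T.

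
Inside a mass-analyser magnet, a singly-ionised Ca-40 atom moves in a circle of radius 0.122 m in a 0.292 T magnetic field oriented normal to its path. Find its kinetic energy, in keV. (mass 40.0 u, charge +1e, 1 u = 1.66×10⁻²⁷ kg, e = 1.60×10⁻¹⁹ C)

K ≈ 1.53 keV

v = qBr/m = (1×1.60×10^-19)(0.292)(0.122) / (6.64×10^-26) = 8.58×10^4 m/s.
K = ½mv² = 0.5·(6.64×10^-26)·(8.58×10^4)² = 2.45×10^-16 J = 1.53 keV.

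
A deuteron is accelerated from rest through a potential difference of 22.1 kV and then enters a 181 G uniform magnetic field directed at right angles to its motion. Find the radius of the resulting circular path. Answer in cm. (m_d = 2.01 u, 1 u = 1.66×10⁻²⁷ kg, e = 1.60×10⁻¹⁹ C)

r ≈ 168 cm

The kinetic energy gained is K = qV = (1×1.60×10^-19)(2.21×10^4) = 3.54×10^-15 J.
v = √(2K/m) = 1.46×10^6 m/s.
r = mv/(qB) = (3.34×10^-27)(1.46×10^6) / [(1×1.60×10^-19)(0.0181)] = 1.68 m.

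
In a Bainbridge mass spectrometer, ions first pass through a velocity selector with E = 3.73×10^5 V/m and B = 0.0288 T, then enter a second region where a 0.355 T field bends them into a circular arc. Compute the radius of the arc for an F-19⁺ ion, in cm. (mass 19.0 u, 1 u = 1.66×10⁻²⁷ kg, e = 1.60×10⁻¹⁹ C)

The selector passes v = E/B = 3.73×10^5/0.0288 = 1.30×10^7 m/s.
In the deflection region, r = mv/(qB₂) = (3.15×10^-26)(1.30×10^7) / [(1×1.60×10^-19)(0.355)] = 7.19 m.

r ≈ 719 cm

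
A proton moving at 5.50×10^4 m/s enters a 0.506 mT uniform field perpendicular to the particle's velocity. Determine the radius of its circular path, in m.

The magnetic force provides the centripetal force: qvB = mv²/r, so r = mv/(qB).
r = (1.67×10^-27 kg)(5.50×10^4 m/s) / [(1×1.60×10^-19 C)(5.06×10^-4 T)] = 1.13 m.

r ≈ 1.13 m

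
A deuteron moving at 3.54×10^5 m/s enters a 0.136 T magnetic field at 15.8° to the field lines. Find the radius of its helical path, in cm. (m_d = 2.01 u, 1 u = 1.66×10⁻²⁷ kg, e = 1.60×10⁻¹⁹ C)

r ≈ 1.48 cm

Only the perpendicular component v⊥ = v sin15.8° = 9.64×10^4 m/s is bent by the field.
r = m v⊥ /(qB) = (3.34×10^-27)(9.64×10^4) / [(1×1.60×10^-19)(0.136)] = 0.0148 m.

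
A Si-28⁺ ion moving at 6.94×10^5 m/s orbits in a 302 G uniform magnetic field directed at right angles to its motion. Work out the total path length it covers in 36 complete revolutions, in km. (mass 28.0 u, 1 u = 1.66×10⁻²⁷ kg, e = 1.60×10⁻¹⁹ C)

L ≈ 1.51 km

r = mv/(qB) = 6.68 m, so one revolution covers 2πr = 41.9 m.
In 36 revolutions: L = 36·2πr = 1510 m.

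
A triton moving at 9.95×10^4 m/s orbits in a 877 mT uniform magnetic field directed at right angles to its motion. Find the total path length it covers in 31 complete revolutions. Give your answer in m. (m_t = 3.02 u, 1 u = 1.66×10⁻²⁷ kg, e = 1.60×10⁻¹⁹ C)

r = mv/(qB) = 3.55×10^-3 m, so one revolution covers 2πr = 0.0223 m.
In 31 revolutions: L = 31·2πr = 0.692 m.

L ≈ 0.692 m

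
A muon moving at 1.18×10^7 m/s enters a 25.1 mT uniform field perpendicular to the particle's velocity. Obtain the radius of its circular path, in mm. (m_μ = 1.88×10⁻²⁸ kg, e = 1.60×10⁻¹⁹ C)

r ≈ 552 mm

The magnetic force provides the centripetal force: qvB = mv²/r, so r = mv/(qB).
r = (1.88×10^-28 kg)(1.18×10^7 m/s) / [(1×1.60×10^-19 C)(0.0251 T)] = 0.552 m.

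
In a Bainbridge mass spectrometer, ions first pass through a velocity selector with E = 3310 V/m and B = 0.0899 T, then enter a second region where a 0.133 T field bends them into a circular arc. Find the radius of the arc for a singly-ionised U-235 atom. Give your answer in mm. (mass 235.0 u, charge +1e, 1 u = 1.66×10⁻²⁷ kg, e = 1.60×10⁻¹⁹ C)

r ≈ 675 mm

The selector passes v = E/B = 3310/0.0899 = 3.68×10^4 m/s.
In the deflection region, r = mv/(qB₂) = (3.90×10^-25)(3.68×10^4) / [(1×1.60×10^-19)(0.133)] = 0.675 m.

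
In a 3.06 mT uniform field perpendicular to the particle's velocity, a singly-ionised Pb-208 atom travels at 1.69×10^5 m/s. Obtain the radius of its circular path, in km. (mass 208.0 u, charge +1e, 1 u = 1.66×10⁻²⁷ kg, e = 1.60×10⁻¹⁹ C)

r ≈ 0.119 km

The magnetic force provides the centripetal force: qvB = mv²/r, so r = mv/(qB).
r = (3.45×10^-25 kg)(1.69×10^5 m/s) / [(1×1.60×10^-19 C)(3.06×10^-3 T)] = 119 m.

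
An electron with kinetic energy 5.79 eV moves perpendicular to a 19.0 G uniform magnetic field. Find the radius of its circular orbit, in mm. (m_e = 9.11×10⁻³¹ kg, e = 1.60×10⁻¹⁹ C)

r ≈ 4.27 mm

Convert the energy: K = 5.79 eV = 9.26×10^-19 J.
v = √(2K/m) = √(2·9.26×10^-19/9.11×10^-31) = 1.43×10^6 m/s.
r = mv/(qB) = (9.11×10^-31)(1.43×10^6) / [(1×1.60×10^-19)(1.90×10^-3)] = 4.27×10^-3 m.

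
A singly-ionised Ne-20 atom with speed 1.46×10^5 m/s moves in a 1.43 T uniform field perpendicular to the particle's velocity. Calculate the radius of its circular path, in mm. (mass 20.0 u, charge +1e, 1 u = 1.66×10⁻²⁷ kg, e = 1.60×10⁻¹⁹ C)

r ≈ 21.2 mm

The magnetic force provides the centripetal force: qvB = mv²/r, so r = mv/(qB).
r = (3.32×10^-26 kg)(1.46×10^5 m/s) / [(1×1.60×10^-19 C)(1.43 T)] = 0.0212 m.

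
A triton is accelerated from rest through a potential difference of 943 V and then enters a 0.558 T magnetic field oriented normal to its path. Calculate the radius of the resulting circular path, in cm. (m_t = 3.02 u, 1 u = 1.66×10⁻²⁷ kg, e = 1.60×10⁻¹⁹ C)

r ≈ 1.38 cm

The kinetic energy gained is K = qV = (1×1.60×10^-19)(943) = 1.51×10^-16 J.
v = √(2K/m) = 2.45×10^5 m/s.
r = mv/(qB) = (5.01×10^-27)(2.45×10^5) / [(1×1.60×10^-19)(0.558)] = 0.0138 m.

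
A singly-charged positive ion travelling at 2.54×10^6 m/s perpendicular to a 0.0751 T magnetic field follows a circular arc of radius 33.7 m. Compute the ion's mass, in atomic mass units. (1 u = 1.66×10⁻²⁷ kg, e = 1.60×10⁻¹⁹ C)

qvB = mv²/r ⇒ m = qBr/v.
m = (1×1.60×10^-19)(0.0751)(33.7) / (2.54×10^6) = 1.59×10^-25 kg = 96.0 u.

m ≈ 96.0 u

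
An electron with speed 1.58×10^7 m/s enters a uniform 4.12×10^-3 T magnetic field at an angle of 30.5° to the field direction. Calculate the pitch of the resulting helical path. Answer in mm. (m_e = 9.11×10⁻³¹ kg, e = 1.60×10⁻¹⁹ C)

pitch ≈ 118 mm

The velocity component along B is v∥ = v cos30.5° = 1.36×10^7 m/s.
The cyclotron period T = 2πm/(qB) = 8.68×10^-9 s is set by m, q, B alone.
Pitch = v∥·T = (1.36×10^7)(8.68×10^-9) = 0.118 m.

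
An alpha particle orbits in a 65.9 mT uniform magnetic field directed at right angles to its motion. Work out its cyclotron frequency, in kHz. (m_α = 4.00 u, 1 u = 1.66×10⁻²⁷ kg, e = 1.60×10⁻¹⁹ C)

f = qB/(2πm) = (2×1.60×10^-19)(0.0659) / [2π(6.64×10^-27)] = 5.05×10^5 Hz.

f ≈ 505 kHz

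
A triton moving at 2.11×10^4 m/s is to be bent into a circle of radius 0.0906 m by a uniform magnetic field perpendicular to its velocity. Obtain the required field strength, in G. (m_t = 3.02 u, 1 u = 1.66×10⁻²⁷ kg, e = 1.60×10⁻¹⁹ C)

qvB = mv²/r gives B = mv/(qr).
B = (5.01×10^-27)(2.11×10^4) / [(1×1.60×10^-19)(0.0906)] = 7.30×10^-3 T.

B ≈ 73.0 G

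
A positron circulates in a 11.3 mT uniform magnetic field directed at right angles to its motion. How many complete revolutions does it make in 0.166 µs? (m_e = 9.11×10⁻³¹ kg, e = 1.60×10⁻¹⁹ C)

N = 52

T = 2πm/(qB) = 2π(9.11×10^-31) / [(1×1.60×10^-19)(0.0113)] = 3.1659×10^-9 s.
N = t/T = 1.66×10^-7 / 3.1659×10^-9 ≈ 52.43, so 52 complete revolutions.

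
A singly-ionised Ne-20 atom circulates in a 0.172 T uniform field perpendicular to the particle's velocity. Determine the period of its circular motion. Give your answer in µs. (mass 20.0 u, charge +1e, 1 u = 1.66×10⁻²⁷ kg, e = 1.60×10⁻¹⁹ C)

The cyclotron period is independent of speed: T = 2πm/(qB).
T = 2π(3.32×10^-26) / [(1×1.60×10^-19)(0.172)] = 7.58×10^-6 s.

T ≈ 7.58 µs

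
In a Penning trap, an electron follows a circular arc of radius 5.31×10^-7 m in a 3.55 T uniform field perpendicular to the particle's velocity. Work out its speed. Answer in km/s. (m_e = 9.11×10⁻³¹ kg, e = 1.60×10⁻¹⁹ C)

From qvB = mv²/r, v = qBr/m.
v = (1×1.60×10^-19)(3.55)(5.31×10^-7) / (9.11×10^-31) = 3.31×10^5 m/s.

v ≈ 331 km/s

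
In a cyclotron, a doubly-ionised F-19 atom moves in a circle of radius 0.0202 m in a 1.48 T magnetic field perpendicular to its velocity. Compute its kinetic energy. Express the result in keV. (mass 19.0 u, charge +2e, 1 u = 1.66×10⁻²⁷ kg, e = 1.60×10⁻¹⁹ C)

v = qBr/m = (2×1.60×10^-19)(1.48)(0.0202) / (3.15×10^-26) = 3.03×10^5 m/s.
K = ½mv² = 0.5·(3.15×10^-26)·(3.03×10^5)² = 1.45×10^-15 J = 9.07 keV.

K ≈ 9.07 keV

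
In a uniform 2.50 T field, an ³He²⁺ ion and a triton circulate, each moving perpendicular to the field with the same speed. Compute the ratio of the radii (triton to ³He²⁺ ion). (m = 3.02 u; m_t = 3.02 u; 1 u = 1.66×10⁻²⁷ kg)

r = mv/(qB) ⇒ at equal v, r ∝ m/q.
r_{triton}/r_{³He²⁺ ion} = 2.00.

ratio ≈ 2.00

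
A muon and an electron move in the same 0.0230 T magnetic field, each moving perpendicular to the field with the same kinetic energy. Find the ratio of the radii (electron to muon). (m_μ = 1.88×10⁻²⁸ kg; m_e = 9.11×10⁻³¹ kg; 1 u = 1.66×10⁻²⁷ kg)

ratio ≈ 0.0696

r = √(2mK)/(qB) ⇒ at equal K, r ∝ √m/q.
r_{electron}/r_{muon} = 0.0696.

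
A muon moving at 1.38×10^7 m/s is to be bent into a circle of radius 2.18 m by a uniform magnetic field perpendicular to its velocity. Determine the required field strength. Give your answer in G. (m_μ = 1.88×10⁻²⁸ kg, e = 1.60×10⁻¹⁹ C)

qvB = mv²/r gives B = mv/(qr).
B = (1.88×10^-28)(1.38×10^7) / [(1×1.60×10^-19)(2.18)] = 7.44×10^-3 T.

B ≈ 74.4 G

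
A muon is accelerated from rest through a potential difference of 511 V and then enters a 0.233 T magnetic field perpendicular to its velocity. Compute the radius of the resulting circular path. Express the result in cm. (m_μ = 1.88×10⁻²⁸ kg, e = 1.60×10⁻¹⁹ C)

r ≈ 0.470 cm

The kinetic energy gained is K = qV = (1×1.60×10^-19)(511) = 8.18×10^-17 J.
v = √(2K/m) = 9.33×10^5 m/s.
r = mv/(qB) = (1.88×10^-28)(9.33×10^5) / [(1×1.60×10^-19)(0.233)] = 4.70×10^-3 m.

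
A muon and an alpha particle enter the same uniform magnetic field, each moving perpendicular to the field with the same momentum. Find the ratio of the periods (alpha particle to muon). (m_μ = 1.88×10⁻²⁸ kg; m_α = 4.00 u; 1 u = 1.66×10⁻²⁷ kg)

ratio ≈ 17.7

T = 2πm/(qB) is independent of speed, so T₂/T₁ = (m₂/q₂)/(m₁/q₁).
T_{alpha particle}/T_{muon} = (6.64×10^-27/2e) / (1.88×10^-28/1e) = 17.7.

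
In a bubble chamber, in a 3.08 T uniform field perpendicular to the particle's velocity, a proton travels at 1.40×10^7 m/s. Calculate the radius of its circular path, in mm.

The magnetic force provides the centripetal force: qvB = mv²/r, so r = mv/(qB).
r = (1.67×10^-27 kg)(1.40×10^7 m/s) / [(1×1.60×10^-19 C)(3.08 T)] = 0.0474 m.

r ≈ 47.4 mm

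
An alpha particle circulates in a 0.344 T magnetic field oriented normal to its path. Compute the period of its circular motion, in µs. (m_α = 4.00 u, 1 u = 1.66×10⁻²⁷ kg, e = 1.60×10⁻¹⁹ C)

T ≈ 0.379 µs

The cyclotron period is independent of speed: T = 2πm/(qB).
T = 2π(6.64×10^-27) / [(2×1.60×10^-19)(0.344)] = 3.79×10^-7 s.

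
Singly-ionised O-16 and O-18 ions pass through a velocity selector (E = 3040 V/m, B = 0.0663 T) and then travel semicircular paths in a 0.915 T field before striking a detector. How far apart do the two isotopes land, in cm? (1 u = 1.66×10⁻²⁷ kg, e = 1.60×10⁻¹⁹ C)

Δd ≈ 0.208 cm

Both emerge at v = E/B₁ = 4.59×10^4 m/s.
r = mv/(qB₂), so r₁ = 8.32×10^-3 m and r₂ = 9.36×10^-3 m, giving Δr = 1.04×10^-3 m.
After a semicircle each ion lands a diameter 2r from the entry slit, so the separation is 2Δr = 2.08×10^-3 m.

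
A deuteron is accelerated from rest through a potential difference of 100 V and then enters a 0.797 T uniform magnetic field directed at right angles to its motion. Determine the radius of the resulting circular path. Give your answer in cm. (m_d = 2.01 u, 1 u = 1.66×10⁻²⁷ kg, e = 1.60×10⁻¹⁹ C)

The kinetic energy gained is K = qV = (1×1.60×10^-19)(100) = 1.60×10^-17 J.
v = √(2K/m) = 9.79×10^4 m/s.
r = mv/(qB) = (3.34×10^-27)(9.79×10^4) / [(1×1.60×10^-19)(0.797)] = 2.56×10^-3 m.

r ≈ 0.256 cm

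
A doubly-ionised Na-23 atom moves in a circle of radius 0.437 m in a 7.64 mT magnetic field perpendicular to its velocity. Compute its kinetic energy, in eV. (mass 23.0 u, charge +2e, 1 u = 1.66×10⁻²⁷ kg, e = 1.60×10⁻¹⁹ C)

v = qBr/m = (2×1.60×10^-19)(7.64×10^-3)(0.437) / (3.82×10^-26) = 2.80×10^4 m/s.
K = ½mv² = 0.5·(3.82×10^-26)·(2.80×10^4)² = 1.49×10^-17 J = 93.4 eV.

K ≈ 93.4 eV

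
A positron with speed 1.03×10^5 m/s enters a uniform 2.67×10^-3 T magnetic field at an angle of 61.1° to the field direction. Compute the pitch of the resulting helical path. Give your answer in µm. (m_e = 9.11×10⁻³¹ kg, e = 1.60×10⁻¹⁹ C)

pitch ≈ 667 µm

The velocity component along B is v∥ = v cos61.1° = 4.98×10^4 m/s.
The cyclotron period T = 2πm/(qB) = 1.34×10^-8 s is set by m, q, B alone.
Pitch = v∥·T = (4.98×10^4)(1.34×10^-8) = 6.67×10^-4 m.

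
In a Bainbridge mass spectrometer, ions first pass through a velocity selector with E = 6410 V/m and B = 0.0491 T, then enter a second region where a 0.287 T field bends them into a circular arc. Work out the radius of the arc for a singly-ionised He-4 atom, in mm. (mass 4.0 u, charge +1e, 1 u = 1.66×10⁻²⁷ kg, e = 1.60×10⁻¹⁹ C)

r ≈ 18.9 mm

The selector passes v = E/B = 6410/0.0491 = 1.31×10^5 m/s.
In the deflection region, r = mv/(qB₂) = (6.64×10^-27)(1.31×10^5) / [(1×1.60×10^-19)(0.287)] = 0.0189 m.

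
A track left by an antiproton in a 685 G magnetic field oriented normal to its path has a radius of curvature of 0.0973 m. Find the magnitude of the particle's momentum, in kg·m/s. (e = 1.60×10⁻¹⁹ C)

Since qvB = mv²/r, the momentum p = mv = qBr.
p = (1×1.60×10^-19)(0.0685)(0.0973) = 1.07×10^-21 kg·m/s.

p ≈ 1.07×10^-21 kg·m/s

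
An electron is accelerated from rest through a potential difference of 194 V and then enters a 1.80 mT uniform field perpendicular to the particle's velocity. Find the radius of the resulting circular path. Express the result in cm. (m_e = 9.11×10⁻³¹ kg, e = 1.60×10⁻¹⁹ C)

r ≈ 2.61 cm

The kinetic energy gained is K = qV = (1×1.60×10^-19)(194) = 3.10×10^-17 J.
v = √(2K/m) = 8.25×10^6 m/s.
r = mv/(qB) = (9.11×10^-31)(8.25×10^6) / [(1×1.60×10^-19)(1.80×10^-3)] = 0.0261 m.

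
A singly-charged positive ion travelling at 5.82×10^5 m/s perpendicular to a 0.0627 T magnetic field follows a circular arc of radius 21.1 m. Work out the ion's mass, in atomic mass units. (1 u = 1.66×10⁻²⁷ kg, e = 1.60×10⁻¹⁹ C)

qvB = mv²/r ⇒ m = qBr/v.
m = (1×1.60×10^-19)(0.0627)(21.1) / (5.82×10^5) = 3.64×10^-25 kg = 219 u.

m ≈ 219 u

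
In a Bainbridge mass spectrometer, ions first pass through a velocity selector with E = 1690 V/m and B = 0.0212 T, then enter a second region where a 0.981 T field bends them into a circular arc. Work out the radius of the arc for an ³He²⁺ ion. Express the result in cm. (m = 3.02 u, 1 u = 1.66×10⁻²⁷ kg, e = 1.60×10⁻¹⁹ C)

r ≈ 0.127 cm

The selector passes v = E/B = 1690/0.0212 = 7.97×10^4 m/s.
In the deflection region, r = mv/(qB₂) = (5.01×10^-27)(7.97×10^4) / [(2×1.60×10^-19)(0.981)] = 1.27×10^-3 m.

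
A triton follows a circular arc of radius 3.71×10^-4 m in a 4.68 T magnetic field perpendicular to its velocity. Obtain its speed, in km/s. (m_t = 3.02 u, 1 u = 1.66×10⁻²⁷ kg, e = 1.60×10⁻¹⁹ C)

From qvB = mv²/r, v = qBr/m.
v = (1×1.60×10^-19)(4.68)(3.71×10^-4) / (5.01×10^-27) = 5.54×10^4 m/s.

v ≈ 55.4 km/s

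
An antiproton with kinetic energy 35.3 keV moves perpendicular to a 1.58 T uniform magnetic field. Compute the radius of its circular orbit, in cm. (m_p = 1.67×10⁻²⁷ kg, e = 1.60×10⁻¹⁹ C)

Convert the energy: K = 35.3 keV = 5.65×10^-15 J.
v = √(2K/m) = √(2·5.65×10^-15/1.67×10^-27) = 2.60×10^6 m/s.
r = mv/(qB) = (1.67×10^-27)(2.60×10^6) / [(1×1.60×10^-19)(1.58)] = 0.0172 m.

r ≈ 1.72 cm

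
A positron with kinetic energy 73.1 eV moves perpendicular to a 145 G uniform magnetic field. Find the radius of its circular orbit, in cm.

r ≈ 0.199 cm

Convert the energy: K = 73.1 eV = 1.17×10^-17 J.
v = √(2K/m) = √(2·1.17×10^-17/9.11×10^-31) = 5.07×10^6 m/s.
r = mv/(qB) = (9.11×10^-31)(5.07×10^6) / [(1×1.60×10^-19)(0.0145)] = 1.99×10^-3 m.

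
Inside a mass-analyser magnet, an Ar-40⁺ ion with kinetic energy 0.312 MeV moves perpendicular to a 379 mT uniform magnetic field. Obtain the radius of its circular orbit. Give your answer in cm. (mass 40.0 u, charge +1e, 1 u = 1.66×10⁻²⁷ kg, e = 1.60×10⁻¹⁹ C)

Convert the energy: K = 0.312 MeV = 4.99×10^-14 J.
v = √(2K/m) = √(2·4.99×10^-14/6.64×10^-26) = 1.23×10^6 m/s.
r = mv/(qB) = (6.64×10^-26)(1.23×10^6) / [(1×1.60×10^-19)(0.379)] = 1.34 m.

r ≈ 134 cm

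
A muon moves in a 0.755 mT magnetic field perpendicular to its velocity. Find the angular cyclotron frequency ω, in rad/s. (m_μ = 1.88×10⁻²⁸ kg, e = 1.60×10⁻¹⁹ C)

ω ≈ 6.43×10^5 rad/s

ω = qB/m = (1×1.60×10^-19)(7.55×10^-4) / (1.88×10^-28) = 6.43×10^5 rad/s.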